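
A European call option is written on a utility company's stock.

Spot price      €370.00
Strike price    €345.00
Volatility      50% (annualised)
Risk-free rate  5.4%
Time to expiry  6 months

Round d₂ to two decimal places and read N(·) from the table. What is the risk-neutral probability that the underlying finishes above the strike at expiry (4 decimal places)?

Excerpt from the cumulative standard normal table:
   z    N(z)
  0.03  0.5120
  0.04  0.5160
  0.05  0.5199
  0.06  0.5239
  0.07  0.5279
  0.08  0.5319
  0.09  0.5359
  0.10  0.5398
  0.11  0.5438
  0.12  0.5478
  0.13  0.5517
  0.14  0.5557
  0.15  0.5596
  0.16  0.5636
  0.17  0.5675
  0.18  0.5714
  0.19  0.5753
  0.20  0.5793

T = 0.5;  σ√T = 0.3536
d₁ = [ln(370/345) + (0.054 + 0.5²/2)·0.5] / 0.3536 = [0.0700 + 0.0895] / 0.3536 = 0.4510 ⇒ 0.45
d₂ = d₁ − σ√T = 0.4510 − 0.3536 = 0.0975 ⇒ 0.10
Pr(exercise) under Q = N(d₂) = 0.5398

0.5398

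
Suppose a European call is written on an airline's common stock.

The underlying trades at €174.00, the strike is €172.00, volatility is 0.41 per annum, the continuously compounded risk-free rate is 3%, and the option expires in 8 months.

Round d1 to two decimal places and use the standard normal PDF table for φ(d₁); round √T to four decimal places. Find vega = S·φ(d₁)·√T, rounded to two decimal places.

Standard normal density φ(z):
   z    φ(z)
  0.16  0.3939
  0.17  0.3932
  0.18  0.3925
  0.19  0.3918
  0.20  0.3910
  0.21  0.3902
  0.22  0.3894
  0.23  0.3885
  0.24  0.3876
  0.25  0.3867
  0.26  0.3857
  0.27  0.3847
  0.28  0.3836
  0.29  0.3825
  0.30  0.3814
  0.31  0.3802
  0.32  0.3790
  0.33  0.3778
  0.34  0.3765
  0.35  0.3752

σ√T = 0.41 × 0.8165 = 0.3348
d₁ = [ln(174/172) + (0.03 + 0.41²/2)·0.6667] / 0.3348 = [0.0116 + 0.0760] / 0.3348 = 0.2617 → 0.26
√T = √0.6667 = 0.8165
φ(d₁) = φ(0.26) = 0.3857
vega = S·φ(d₁)·√T = 174·0.3857·0.8165 = 54.7968
(Call and put vega coincide under Black-Scholes.)

54.80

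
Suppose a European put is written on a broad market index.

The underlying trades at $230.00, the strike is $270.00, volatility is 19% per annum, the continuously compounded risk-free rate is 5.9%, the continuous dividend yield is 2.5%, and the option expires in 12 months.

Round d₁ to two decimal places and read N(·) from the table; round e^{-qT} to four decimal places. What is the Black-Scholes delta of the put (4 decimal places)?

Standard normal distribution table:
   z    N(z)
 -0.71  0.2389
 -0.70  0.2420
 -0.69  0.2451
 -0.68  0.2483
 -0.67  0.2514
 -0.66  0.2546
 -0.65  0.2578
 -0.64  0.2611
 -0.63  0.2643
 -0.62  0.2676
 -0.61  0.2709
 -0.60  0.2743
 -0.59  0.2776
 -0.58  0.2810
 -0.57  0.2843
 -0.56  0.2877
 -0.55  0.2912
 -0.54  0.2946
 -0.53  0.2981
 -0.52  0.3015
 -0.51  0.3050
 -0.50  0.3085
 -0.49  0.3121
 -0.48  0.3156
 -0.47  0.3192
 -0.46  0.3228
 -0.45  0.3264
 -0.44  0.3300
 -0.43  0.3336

-0.6980

σ√T = 0.19·√1 = 0.1900
d₁ = [ln(230/270) + (0.059 − 0.025 + 0.19²/2)·1] / 0.1900 = [-0.1603 + 0.0520] / 0.1900 = -0.5700 ⇒ -0.57
N(d₁) = N(-0.57) = 0.2843
Δ_put = e^(−qT)·(N(d₁) − 1) = 0.9753·(0.2843 − 1) = -0.6980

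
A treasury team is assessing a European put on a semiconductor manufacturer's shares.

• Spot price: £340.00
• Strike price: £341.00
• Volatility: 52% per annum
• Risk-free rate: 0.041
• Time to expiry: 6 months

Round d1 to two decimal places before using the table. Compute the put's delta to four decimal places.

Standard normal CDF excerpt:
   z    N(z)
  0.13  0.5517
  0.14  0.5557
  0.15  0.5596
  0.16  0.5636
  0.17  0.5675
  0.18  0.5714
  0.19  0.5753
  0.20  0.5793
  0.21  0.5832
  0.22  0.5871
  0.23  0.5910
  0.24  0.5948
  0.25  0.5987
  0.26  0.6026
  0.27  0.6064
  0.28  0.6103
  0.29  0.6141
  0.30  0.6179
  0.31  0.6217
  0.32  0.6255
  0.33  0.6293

-0.4090

σ√T = 0.52·√0.5 = 0.3677
d₁ = [ln(340/341) + (0.041 + 0.52²/2)·0.5] / 0.3677 = [-0.0029 + 0.0881] / 0.3677 = 0.2316 ≈ 0.23
N(d₁) = N(0.23) = 0.5910
Δ_put = N(d₁) − 1 = 0.5910 − 1 = -0.4090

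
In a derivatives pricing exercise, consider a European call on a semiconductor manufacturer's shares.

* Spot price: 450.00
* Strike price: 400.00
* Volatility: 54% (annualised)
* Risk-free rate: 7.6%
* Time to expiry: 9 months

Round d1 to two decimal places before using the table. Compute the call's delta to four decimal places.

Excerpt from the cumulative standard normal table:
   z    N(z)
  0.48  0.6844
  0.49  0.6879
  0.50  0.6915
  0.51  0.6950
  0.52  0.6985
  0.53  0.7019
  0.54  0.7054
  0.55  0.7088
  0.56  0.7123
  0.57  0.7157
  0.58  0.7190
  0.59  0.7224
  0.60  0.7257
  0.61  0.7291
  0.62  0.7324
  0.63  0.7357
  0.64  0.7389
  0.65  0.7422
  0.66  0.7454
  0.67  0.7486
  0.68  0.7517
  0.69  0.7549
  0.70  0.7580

0.7291

σ√T = 0.54·√0.75 = 0.4677
d₁ = [ln(450/400) + (0.076 + 0.54²/2)·0.75] / 0.4677 = [0.1178 + 0.1663] / 0.4677 = 0.6076 which rounds to 0.61
N(d₁) = N(0.61) = 0.7291
Δ_call = N(d₁) = 0.7291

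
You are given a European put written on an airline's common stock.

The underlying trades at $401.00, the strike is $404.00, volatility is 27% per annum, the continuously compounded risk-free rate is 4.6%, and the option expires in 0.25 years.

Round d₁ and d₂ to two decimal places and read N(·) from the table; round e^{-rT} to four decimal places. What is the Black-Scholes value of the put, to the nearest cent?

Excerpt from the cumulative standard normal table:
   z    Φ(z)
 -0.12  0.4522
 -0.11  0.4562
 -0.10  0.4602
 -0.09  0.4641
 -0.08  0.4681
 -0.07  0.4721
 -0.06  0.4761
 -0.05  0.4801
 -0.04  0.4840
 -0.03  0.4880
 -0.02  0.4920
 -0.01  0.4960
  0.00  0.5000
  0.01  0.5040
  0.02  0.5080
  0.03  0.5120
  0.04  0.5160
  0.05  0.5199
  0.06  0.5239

$21.55

σ√T = 0.27 × 0.5000 = 0.1350
d₁ = [ln(401/404) + (0.046 + 0.27²/2)·0.25] / 0.1350 = [-0.0075 + 0.0206] / 0.1350 = 0.0975 ⇒ 0.10
d₂ = d₁ − σ√T = 0.0975 − 0.1350 = -0.0375 ⇒ -0.04
exp(−rT) = exp(−0.046·0.25) = 0.9886
P = 404·0.9886·N(0.04) − 401·N(-0.10) = 404·0.9886·0.5160 − 401·0.4602 = 206.0875 − 184.5402 = 21.5473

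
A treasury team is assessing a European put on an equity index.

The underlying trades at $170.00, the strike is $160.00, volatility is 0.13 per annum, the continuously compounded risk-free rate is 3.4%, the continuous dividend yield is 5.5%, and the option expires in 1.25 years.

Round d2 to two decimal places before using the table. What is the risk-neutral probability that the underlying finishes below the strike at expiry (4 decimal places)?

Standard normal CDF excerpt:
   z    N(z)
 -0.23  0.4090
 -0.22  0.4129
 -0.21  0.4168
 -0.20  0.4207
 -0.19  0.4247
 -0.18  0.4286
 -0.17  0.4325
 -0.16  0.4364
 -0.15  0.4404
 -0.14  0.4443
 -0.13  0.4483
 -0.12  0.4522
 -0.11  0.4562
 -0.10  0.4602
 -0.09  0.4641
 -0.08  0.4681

0.4364

T = 1.25;  σ√T = 0.1453
d₁ = [ln(170/160) + (0.034 − 0.055 + 0.13²/2)·1.25] / 0.1453 = [0.0606 − 0.0157] / 0.1453 = 0.3092 → 0.31
d₂ = d₁ − σ√T = 0.3092 − 0.1453 = 0.1638 → 0.16
Pr(exercise) under Q = N(−d₂) = N(-0.16) = 0.4364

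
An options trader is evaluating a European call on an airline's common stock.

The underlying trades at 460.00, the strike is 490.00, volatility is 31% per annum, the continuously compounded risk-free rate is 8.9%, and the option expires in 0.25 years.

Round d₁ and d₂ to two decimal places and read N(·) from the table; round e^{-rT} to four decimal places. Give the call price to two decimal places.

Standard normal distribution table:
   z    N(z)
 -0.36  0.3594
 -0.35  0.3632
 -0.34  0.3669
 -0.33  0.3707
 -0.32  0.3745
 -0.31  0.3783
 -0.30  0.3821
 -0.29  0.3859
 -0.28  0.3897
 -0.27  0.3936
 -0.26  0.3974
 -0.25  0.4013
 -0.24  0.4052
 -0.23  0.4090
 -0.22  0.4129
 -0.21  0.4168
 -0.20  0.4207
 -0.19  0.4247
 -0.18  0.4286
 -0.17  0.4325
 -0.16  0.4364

σ√T = 0.31 × 0.5000 = 0.1550
d₁ = [ln(460/490) + (0.089 + 0.31²/2)·0.25] / 0.1550 = [-0.0632 + 0.0343] / 0.1550 = -0.1866 → -0.19
d₂ = d₁ − σ√T = -0.1866 − 0.1550 = -0.3416 → -0.34
exp(−rT) = exp(−0.089·0.25) = 0.9780
N(d₁) = N(-0.19) = 0.4247;  N(d₂) = N(-0.34) = 0.3669
C = 460·0.4247 − 490·0.9780·0.3669 = 195.3620 − 175.8258 = 19.5362

19.54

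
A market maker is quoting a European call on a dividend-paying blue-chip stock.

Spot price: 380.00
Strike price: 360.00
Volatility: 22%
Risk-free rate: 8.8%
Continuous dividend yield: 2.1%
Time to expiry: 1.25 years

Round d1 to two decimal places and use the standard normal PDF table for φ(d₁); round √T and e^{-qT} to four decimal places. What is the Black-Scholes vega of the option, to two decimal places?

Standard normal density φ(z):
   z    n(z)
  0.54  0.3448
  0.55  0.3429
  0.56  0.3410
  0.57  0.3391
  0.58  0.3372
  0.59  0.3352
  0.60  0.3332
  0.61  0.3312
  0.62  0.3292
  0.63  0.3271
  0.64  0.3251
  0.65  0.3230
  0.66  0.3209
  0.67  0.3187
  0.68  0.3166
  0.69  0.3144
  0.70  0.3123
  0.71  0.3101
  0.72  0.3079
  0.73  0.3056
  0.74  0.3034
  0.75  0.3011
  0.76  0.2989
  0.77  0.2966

σ√T = 0.22·√1.25 = 0.2460
d₁ = [ln(380/360) + (0.088 − 0.021 + ½·0.22²)·1.25] / (σ√T) = (0.0541 + 0.1140) / 0.2460 = 0.6833 ⇒ 0.68
√T = √1.25 = 1.1180
φ(d₁) = φ(0.68) = 0.3166
exp(−qT) = exp(−0.021·1.25) = 0.9741
vega = S·exp(−qT)·φ(d₁)·√T = 380·0.9741·0.3166·1.1180 = 131.0207
(Vega is the same for a European call and put with the same parameters.)

131.02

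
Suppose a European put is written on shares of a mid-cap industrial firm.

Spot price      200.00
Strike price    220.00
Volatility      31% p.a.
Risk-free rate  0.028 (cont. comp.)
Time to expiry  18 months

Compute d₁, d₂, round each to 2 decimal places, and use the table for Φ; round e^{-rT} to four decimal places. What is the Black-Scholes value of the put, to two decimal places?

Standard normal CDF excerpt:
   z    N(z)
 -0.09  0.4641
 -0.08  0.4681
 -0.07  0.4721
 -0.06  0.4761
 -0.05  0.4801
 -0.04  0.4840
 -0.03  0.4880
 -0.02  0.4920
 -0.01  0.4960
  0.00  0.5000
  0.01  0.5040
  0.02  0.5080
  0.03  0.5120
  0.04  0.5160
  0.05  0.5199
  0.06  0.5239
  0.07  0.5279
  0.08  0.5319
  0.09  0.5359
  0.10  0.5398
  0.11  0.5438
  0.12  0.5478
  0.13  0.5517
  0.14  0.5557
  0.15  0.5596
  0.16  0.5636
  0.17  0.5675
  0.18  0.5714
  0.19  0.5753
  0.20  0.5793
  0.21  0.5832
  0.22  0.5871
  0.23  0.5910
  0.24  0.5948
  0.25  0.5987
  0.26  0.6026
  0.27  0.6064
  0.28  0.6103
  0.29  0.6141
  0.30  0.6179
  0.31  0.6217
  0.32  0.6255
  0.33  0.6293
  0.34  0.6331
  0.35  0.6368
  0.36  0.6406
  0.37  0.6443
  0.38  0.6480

36.74

σ√T = 0.31 × 1.2247 = 0.3797
ln(S/K) + (r + σ²/2)T = ln(200/220) + (0.028 + 0.31²/2)·1.5 = -0.0953 + 0.1141 = 0.0188
d₁ = 0.0188 / 0.3797 = 0.0494 ≈ 0.05
d₂ = d₁ − σ√T = 0.0494 − 0.3797 = -0.3302 ≈ -0.33
exp(−rT) = exp(−0.028·1.5) = 0.9589
N(−d₂) = N(0.33) = 0.6293;  N(−d₁) = N(-0.05) = 0.4801
P = 220·0.9589·0.6293 − 200·0.4801 = 132.7559 − 96.0200 = 36.7359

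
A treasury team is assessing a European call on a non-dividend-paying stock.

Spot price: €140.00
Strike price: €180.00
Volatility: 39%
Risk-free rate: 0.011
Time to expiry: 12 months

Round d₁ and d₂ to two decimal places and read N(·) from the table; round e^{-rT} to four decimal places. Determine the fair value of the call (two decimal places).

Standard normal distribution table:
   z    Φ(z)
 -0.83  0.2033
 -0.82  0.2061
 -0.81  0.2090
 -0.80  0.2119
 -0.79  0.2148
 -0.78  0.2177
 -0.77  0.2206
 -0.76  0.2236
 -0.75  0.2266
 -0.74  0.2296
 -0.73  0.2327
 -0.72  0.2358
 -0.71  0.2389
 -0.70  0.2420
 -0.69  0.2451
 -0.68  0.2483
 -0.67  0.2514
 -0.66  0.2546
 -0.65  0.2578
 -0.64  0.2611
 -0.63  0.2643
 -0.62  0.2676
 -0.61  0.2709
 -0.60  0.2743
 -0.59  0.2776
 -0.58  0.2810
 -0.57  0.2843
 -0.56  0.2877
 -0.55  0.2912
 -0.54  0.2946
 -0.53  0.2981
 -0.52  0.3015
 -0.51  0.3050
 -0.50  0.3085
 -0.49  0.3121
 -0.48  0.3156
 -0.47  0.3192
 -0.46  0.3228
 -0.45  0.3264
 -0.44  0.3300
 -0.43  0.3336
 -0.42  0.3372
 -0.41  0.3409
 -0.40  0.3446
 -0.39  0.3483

€10.00

T = 1;  σ√T = 0.3900
ln(S/K) + (r + σ²/2)T = ln(140/180) + (0.011 + 0.39²/2)·1 = -0.2513 + 0.0871 = -0.1643
d₁ = -0.1643 / 0.3900 = -0.4212 which rounds to -0.42
d₂ = d₁ − σ√T = -0.4212 − 0.3900 = -0.8112 which rounds to -0.81
e^(−rT) = e^(−0.011·1) = 0.9891
N(d₁) = N(-0.42) = 0.3372;  N(d₂) = N(-0.81) = 0.2090
C = 140·0.3372 − 180·0.9891·0.2090 = 47.2080 − 37.2099 = 9.9981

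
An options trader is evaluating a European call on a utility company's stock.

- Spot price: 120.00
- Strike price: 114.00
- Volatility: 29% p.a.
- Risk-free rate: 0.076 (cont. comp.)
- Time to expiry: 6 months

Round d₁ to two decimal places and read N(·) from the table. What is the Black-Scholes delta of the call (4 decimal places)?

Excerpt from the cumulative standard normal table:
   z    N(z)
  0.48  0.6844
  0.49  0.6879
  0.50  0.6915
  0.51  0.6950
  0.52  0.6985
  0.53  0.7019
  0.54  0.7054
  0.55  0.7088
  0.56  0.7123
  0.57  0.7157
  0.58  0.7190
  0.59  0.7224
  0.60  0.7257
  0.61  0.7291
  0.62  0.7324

0.7054

T = 0.5;  σ√T = 0.2051
d₁ = [ln(120/114) + (0.076 + ½·0.29²)·0.5] / (σ√T) = (0.0513 + 0.0590) / 0.2051 = 0.5380 which rounds to 0.54
N(d₁) = N(0.54) = 0.7054
Δ_call = N(d₁) = 0.7054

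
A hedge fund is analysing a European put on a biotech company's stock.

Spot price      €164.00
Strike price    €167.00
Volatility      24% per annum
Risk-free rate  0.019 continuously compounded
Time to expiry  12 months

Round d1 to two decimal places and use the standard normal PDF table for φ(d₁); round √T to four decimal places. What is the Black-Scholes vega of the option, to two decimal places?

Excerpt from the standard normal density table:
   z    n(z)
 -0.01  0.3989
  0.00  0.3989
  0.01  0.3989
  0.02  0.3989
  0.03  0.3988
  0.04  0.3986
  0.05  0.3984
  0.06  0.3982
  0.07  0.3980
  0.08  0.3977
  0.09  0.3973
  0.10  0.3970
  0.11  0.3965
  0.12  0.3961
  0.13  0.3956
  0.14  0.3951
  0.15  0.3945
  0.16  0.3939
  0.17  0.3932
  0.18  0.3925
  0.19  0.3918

σ√T = 0.24 × 1.0000 = 0.2400
ln(S/K) + (r + σ²/2)T = ln(164/167) + (0.019 + 0.24²/2)·1 = -0.0181 + 0.0478 = 0.0297
d₁ = 0.0297 / 0.2400 = 0.1236 → 0.12
√T = √1 = 1.0000
φ(d₁) = φ(0.12) = 0.3961
vega = S·φ(d₁)·√T = 164·0.3961·1.0000 = 64.9604

64.96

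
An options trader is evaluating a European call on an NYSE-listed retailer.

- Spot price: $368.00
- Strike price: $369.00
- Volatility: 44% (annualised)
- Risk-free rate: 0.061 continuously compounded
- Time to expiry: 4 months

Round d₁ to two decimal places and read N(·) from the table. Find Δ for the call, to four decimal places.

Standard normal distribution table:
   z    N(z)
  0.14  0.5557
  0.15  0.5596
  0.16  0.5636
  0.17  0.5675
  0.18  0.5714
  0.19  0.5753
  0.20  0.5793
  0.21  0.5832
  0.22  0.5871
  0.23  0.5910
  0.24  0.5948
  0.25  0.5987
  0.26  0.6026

0.5793

σ√T = 0.44·√0.3333 = 0.2540
ln(S/K) + (r + σ²/2)T = ln(368/369) + (0.061 + 0.44²/2)·0.3333 = -0.0027 + 0.0526 = 0.0499
d₁ = 0.0499 / 0.2540 = 0.1964 ≈ 0.20
N(d₁) = N(0.20) = 0.5793
Δ_call = N(d₁) = 0.5793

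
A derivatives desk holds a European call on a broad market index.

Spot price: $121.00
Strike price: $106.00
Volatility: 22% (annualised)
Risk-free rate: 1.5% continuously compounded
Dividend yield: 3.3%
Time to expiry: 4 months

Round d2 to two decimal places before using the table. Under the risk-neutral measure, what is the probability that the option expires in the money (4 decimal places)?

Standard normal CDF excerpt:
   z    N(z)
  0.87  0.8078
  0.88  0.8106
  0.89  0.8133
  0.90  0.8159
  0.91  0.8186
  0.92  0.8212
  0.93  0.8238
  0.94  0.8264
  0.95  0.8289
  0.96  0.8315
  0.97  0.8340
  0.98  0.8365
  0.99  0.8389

0.8238

σ√T = 0.22·√0.3333 = 0.1270
d₁ = [ln(121/106) + (0.015 − 0.033 + 0.22²/2)·0.3333] / 0.1270 = [0.1324 + 0.0021] / 0.1270 = 1.0583 ⇒ 1.06
d₂ = d₁ − σ√T = 1.0583 − 0.1270 = 0.9313 ⇒ 0.93
Risk-neutral Pr[S_T > K] = N(d₂) = N(0.93) = 0.8238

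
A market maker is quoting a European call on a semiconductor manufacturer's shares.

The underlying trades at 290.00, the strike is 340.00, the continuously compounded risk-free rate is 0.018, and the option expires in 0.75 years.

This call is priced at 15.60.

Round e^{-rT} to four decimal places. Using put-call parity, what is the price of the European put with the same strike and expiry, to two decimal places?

exp(−rT) = exp(−0.018·0.75) = 0.9866
Put-call parity: C − P = S − K·e^(−rT) = 290 − 340·0.9866 = 290 − 335.4440 = -45.4440
P = C − (C − P) = 15.60 − (-45.4440) = 61.0440

61.04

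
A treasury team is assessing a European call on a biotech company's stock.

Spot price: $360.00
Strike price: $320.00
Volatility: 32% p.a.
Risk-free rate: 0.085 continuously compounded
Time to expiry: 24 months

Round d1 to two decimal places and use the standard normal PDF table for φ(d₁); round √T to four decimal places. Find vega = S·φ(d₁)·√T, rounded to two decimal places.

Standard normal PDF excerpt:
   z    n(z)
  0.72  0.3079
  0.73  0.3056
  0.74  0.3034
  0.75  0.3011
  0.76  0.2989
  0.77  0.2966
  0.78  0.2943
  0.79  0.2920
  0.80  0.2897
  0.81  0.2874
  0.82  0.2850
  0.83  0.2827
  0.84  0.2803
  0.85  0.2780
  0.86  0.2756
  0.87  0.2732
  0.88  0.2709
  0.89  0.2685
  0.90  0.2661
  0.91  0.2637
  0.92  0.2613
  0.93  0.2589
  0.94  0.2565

σ√T = 0.32 × 1.4142 = 0.4525
d₁ = [ln(360/320) + (0.085 + ½·0.32²)·2] / (σ√T) = (0.1178 + 0.2724) / 0.4525 = 0.8622 which rounds to 0.86
√T = √2 = 1.4142
φ(d₁) = φ(0.86) = 0.2756
vega = S·φ(d₁)·√T = 360·0.2756·1.4142 = 140.3113
(Call and put vega coincide under Black-Scholes.)

140.31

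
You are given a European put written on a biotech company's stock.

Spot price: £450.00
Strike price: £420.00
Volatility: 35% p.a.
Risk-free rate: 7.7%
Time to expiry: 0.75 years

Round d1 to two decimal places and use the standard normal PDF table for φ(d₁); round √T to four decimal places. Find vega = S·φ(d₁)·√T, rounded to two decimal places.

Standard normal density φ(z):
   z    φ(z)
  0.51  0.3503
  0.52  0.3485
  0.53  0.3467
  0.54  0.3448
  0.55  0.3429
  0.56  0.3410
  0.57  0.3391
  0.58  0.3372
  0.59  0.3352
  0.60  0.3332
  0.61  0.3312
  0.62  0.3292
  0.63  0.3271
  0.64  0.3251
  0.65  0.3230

σ√T = 0.35·√0.75 = 0.3031
d₁ = [ln(450/420) + (0.077 + ½·0.35²)·0.75] / (σ√T) = (0.0690 + 0.1037) / 0.3031 = 0.5697 ≈ 0.57
√T = √0.75 = 0.8660
φ(d₁) = φ(0.57) = 0.3391
vega = S·φ(d₁)·√T = 450·0.3391·0.8660 = 132.1473

132.15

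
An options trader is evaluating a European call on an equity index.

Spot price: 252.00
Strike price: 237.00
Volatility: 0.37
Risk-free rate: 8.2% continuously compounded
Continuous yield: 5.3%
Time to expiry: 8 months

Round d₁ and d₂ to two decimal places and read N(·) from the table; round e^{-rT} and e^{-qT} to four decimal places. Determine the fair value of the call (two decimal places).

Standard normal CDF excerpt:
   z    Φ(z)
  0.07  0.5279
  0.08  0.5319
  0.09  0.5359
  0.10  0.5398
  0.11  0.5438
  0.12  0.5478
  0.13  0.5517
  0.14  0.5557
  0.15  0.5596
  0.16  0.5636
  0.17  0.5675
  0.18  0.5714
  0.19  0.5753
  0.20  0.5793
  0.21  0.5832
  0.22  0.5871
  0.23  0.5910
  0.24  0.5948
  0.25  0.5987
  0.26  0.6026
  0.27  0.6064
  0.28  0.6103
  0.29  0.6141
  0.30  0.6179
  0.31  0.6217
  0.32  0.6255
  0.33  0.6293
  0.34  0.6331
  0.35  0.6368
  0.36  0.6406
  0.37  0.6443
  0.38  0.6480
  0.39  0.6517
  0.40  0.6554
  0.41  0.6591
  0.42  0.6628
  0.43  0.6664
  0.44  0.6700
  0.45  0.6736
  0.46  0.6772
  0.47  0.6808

T = 0.6667;  σ√T = 0.3021
ln(S/K) + (r − q + σ²/2)T = ln(252/237) + (0.082 − 0.053 + 0.37²/2)·0.6667 = 0.0614 + 0.0650 = 0.1263
d₁ = 0.1263 / 0.3021 = 0.4182 which rounds to 0.42
d₂ = d₁ − σ√T = 0.4182 − 0.3021 = 0.1161 which rounds to 0.12
e^(−qT) = e^(−0.053·0.6667) = 0.9653;  e^(−rT) = e^(−0.082·0.6667) = 0.9468
N(d₁) = N(0.42) = 0.6628;  N(d₂) = N(0.12) = 0.5478
C = 252·0.9653·0.6628 − 237·0.9468·0.5478 = 161.2298 − 122.9217 = 38.3081

38.31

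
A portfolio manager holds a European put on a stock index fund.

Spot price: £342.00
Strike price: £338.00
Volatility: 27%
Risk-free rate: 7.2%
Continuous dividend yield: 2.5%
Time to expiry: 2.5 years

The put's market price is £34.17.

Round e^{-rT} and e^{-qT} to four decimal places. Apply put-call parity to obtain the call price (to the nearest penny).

£73.11

exp(−qT) = exp(−0.025·2.5) = 0.9394;  exp(−rT) = exp(−0.072·2.5) = 0.8353
Put-call parity: C − P = S·e^(−qT) − K·e^(−rT) = 342·0.9394 − 338·0.8353 = 321.2748 − 282.3314 = 38.9434
C = P + (C − P) = 34.17 + (38.9434) = 73.1134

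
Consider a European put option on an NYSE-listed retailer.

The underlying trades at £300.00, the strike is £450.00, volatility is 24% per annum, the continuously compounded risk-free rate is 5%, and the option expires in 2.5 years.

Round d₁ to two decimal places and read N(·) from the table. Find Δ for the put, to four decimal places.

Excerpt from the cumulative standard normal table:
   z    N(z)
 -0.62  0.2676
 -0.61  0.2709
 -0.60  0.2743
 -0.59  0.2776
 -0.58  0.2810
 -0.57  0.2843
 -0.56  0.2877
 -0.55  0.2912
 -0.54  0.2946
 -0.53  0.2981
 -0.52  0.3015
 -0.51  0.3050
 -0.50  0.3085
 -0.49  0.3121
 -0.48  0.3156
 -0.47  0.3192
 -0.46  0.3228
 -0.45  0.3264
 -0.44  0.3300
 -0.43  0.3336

σ√T = 0.24 × 1.5811 = 0.3795
d₁ = [ln(300/450) + (0.05 + 0.24²/2)·2.5] / 0.3795 = [-0.4055 + 0.1970] / 0.3795 = -0.5494 → -0.55
N(d₁) = N(-0.55) = 0.2912
Δ_put = N(d₁) − 1 = 0.2912 − 1 = -0.7088

-0.7088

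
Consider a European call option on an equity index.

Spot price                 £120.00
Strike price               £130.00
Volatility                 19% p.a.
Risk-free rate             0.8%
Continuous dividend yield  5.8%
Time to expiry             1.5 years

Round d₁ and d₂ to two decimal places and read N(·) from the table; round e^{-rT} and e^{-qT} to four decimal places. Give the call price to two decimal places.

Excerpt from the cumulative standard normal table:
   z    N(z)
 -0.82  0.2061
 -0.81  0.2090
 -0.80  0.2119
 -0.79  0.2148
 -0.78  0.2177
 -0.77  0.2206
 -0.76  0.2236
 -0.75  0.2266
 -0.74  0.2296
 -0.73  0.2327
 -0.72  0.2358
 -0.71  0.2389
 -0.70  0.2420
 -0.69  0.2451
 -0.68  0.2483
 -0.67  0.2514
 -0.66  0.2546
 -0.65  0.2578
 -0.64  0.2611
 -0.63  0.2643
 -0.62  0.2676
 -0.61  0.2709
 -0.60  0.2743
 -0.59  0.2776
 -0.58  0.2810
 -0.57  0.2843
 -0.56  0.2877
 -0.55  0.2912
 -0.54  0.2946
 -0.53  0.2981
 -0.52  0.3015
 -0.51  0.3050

T = 1.5;  σ√T = 0.2327
d₁ = [ln(120/130) + (0.008 − 0.058 + 0.19²/2)·1.5] / 0.2327 = [-0.0800 − 0.0479] / 0.2327 = -0.5499 → -0.55
d₂ = d₁ − σ√T = -0.5499 − 0.2327 = -0.7826 → -0.78
exp(−qT) = exp(−0.058·1.5) = 0.9167;  exp(−rT) = exp(−0.008·1.5) = 0.9881
N(d₁) = N(-0.55) = 0.2912;  N(d₂) = N(-0.78) = 0.2177
C = 120·0.9167·0.2912 − 130·0.9881·0.2177 = 32.0332 − 27.9642 = 4.0689

£4.07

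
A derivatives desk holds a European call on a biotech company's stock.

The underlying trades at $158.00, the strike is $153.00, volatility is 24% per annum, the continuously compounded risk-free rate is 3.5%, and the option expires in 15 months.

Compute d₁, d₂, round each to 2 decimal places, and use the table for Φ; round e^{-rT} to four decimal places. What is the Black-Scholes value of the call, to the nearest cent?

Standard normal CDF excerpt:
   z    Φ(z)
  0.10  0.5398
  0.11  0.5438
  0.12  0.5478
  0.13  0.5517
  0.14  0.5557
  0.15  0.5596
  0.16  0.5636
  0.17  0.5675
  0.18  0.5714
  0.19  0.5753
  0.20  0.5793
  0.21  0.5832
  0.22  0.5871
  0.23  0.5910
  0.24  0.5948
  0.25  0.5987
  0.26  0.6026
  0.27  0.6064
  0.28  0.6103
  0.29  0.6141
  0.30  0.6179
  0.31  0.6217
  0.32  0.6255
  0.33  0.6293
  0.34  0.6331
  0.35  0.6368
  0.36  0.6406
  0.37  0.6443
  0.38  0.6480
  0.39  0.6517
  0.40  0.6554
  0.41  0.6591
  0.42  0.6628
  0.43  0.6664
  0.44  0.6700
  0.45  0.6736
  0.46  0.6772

σ√T = 0.24 × 1.1180 = 0.2683
d₁ = [ln(158/153) + (0.035 + ½·0.24²)·1.25] / (σ√T) = (0.0322 + 0.0797) / 0.2683 = 0.4171 → 0.42
d₂ = 0.4171 − 0.2683 = 0.1487 → 0.15
exp(−rT) = exp(−0.035·1.25) = 0.9572
N(d₁) = N(0.42) = 0.6628;  N(d₂) = N(0.15) = 0.5596
C = 158·0.6628 − 153·0.9572·0.5596 = 104.7224 − 81.9543 = 22.7681

$22.77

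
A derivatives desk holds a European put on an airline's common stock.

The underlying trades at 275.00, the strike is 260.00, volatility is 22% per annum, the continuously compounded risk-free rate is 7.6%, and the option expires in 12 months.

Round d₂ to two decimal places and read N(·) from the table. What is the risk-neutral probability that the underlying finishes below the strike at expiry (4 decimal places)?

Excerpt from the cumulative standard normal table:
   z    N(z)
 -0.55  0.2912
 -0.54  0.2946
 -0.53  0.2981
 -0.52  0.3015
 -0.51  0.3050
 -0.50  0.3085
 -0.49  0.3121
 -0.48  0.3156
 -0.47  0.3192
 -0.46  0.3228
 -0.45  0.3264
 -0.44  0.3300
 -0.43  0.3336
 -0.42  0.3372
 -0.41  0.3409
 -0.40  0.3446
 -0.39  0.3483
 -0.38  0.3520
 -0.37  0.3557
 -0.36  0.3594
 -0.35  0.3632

σ√T = 0.22·√1 = 0.2200
ln(S/K) + (r + σ²/2)T = ln(275/260) + (0.076 + 0.22²/2)·1 = 0.0561 + 0.1002 = 0.1563
d₁ = 0.1563 / 0.2200 = 0.7104 ≈ 0.71
d₂ = d₁ − σ√T = 0.7104 − 0.2200 = 0.4904 ≈ 0.49
Risk-neutral Pr[S_T < K] = N(−d₂) = N(-0.49) = 0.3121

0.3121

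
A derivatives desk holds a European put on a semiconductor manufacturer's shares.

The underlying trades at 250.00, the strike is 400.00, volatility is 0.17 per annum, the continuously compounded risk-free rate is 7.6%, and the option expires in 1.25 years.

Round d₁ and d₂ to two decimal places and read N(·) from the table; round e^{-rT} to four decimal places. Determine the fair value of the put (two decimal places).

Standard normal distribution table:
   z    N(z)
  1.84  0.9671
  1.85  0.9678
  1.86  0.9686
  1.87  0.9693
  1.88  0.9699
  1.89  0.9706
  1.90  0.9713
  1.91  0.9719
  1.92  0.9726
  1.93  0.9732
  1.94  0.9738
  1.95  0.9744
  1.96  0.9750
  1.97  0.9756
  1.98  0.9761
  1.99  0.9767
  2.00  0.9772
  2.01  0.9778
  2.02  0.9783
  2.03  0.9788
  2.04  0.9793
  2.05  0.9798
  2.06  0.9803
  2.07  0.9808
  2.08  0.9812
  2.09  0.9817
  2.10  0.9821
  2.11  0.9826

114.30

σ√T = 0.17·√1.25 = 0.1901
d₁ = [ln(250/400) + (0.076 + 0.17²/2)·1.25] / 0.1901 = [-0.4700 + 0.1131] / 0.1901 = -1.8780 ⇒ -1.88
d₂ = d₁ − σ√T = -1.8780 − 0.1901 = -2.0681 ⇒ -2.07
e^(−rT) = e^(−0.076·1.25) = 0.9094
N(−d₂) = N(2.07) = 0.9808;  N(−d₁) = N(1.88) = 0.9699
P = 400·0.9094·0.9808 − 250·0.9699 = 356.7758 − 242.4750 = 114.3008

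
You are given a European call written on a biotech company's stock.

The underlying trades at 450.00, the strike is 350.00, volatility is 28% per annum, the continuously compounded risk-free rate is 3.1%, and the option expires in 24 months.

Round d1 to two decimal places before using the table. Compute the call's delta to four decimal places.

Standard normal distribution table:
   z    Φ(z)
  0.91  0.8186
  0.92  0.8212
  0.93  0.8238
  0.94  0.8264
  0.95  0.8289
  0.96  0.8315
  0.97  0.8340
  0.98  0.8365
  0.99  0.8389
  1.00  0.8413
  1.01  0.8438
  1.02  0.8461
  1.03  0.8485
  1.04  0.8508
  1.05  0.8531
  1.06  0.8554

T = 2;  σ√T = 0.3960
d₁ = [ln(450/350) + (0.031 + 0.28²/2)·2] / 0.3960 = [0.2513 + 0.1404] / 0.3960 = 0.9892 → 0.99
N(d₁) = N(0.99) = 0.8389
Δ_call = N(d₁) = 0.8389

0.8389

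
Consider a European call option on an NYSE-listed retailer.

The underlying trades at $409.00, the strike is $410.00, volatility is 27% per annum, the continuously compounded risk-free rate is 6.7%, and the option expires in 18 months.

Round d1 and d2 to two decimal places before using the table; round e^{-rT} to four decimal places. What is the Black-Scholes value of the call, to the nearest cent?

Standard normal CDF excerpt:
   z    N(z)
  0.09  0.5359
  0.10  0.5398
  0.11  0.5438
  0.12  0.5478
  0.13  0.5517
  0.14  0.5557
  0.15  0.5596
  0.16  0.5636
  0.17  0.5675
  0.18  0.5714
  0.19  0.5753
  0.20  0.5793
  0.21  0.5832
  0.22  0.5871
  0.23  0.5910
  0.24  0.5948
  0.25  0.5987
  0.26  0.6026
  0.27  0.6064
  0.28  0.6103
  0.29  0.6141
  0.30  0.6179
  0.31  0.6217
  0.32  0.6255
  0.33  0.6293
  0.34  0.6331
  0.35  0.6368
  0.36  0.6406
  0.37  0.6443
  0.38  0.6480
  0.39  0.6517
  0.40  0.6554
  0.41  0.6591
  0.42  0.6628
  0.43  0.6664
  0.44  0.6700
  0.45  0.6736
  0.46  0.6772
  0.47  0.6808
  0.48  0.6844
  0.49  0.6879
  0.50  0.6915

$72.40

T = 1.5;  σ√T = 0.3307
d₁ = [ln(409/410) + (0.067 + ½·0.27²)·1.5] / (σ√T) = (-0.0024 + 0.1552) / 0.3307 = 0.4619 → 0.46
d₂ = 0.4619 − 0.3307 = 0.1312 → 0.13
e^(−rT) = e^(−0.067·1.5) = 0.9044
N(d₁) = N(0.46) = 0.6772;  N(d₂) = N(0.13) = 0.5517
C = 409·0.6772 − 410·0.9044·0.5517 = 276.9748 − 204.5726 = 72.4022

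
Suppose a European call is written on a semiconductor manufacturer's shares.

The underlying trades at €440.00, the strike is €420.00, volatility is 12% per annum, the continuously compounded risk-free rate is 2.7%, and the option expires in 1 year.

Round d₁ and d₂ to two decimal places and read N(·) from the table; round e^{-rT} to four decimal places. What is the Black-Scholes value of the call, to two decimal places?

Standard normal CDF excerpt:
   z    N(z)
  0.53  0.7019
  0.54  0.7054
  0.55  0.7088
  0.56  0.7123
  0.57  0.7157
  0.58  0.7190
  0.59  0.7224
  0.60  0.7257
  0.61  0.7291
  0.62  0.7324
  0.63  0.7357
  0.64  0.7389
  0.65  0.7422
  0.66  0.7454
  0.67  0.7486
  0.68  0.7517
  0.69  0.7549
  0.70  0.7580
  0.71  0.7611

T = 1;  σ√T = 0.1200
d₁ = [ln(440/420) + (0.027 + ½·0.12²)·1] / (σ√T) = (0.0465 + 0.0342) / 0.1200 = 0.6727 which rounds to 0.67
d₂ = 0.6727 − 0.1200 = 0.5527 which rounds to 0.55
exp(−rT) = exp(−0.027·1) = 0.9734
N(d₁) = N(0.67) = 0.7486;  N(d₂) = N(0.55) = 0.7088
C = 440·0.7486 − 420·0.9734·0.7088 = 329.3840 − 289.7773 = 39.6067

€39.61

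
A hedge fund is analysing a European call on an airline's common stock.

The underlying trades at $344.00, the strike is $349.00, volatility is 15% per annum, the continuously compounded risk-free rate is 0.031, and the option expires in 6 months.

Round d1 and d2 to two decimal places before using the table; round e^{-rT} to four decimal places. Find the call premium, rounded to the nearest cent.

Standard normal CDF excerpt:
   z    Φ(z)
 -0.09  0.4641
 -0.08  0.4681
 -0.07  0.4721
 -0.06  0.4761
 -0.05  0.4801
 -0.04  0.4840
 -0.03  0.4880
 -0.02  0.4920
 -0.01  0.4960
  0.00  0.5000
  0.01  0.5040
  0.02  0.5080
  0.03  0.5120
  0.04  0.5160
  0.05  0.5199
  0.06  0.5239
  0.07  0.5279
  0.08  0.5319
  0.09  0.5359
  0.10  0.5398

σ√T = 0.15 × 0.7071 = 0.1061
d₁ = [ln(344/349) + (0.031 + ½·0.15²)·0.5] / (σ√T) = (-0.0144 + 0.0211) / 0.1061 = 0.0631 ⇒ 0.06
d₂ = 0.0631 − 0.1061 = -0.0429 ⇒ -0.04
e^(−rT) = e^(−0.031·0.5) = 0.9846
N(d₁) = N(0.06) = 0.5239;  N(d₂) = N(-0.04) = 0.4840
C = 344·0.5239 − 349·0.9846·0.4840 = 180.2216 − 166.3147 = 13.9069

$13.91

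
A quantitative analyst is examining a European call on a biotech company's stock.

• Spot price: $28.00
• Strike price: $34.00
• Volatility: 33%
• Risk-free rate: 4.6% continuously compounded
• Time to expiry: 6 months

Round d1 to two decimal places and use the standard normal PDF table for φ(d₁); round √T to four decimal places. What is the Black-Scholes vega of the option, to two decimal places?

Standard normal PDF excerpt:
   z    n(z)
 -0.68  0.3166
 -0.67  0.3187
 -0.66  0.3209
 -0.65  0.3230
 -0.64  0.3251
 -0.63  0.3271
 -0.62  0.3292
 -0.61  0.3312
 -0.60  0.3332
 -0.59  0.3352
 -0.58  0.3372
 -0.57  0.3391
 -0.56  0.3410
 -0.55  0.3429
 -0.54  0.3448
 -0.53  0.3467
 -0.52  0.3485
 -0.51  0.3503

6.52

σ√T = 0.33·√0.5 = 0.2333
d₁ = [ln(28/34) + (0.046 + ½·0.33²)·0.5] / (σ√T) = (-0.1942 + 0.0502) / 0.2333 = -0.6168 ≈ -0.62
√T = √0.5 = 0.7071
φ(d₁) = φ(-0.62) = 0.3292
vega = S·φ(d₁)·√T = 28·0.3292·0.7071 = 6.5178
(Vega is the same for a European call and put with the same parameters.)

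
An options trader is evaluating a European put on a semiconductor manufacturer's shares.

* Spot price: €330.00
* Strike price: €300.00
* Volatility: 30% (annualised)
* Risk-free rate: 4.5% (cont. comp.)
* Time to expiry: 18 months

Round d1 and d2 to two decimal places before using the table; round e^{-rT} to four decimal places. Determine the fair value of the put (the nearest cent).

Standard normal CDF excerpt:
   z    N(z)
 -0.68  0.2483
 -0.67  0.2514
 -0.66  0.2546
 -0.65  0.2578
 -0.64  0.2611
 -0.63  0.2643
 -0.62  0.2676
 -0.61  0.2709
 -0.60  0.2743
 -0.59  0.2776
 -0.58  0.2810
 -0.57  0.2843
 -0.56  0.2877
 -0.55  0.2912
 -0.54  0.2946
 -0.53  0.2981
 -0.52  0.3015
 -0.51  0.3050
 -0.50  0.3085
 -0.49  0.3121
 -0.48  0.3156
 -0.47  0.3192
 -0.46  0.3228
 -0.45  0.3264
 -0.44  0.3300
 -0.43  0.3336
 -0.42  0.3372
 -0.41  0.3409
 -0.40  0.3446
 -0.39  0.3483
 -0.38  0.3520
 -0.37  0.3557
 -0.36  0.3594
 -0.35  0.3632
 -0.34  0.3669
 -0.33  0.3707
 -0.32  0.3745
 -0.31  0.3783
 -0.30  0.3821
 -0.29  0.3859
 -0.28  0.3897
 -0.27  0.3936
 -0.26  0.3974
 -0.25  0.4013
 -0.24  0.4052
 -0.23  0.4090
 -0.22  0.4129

€24.22

σ√T = 0.3 × 1.2247 = 0.3674
d₁ = [ln(330/300) + (0.045 + 0.3²/2)·1.5] / 0.3674 = [0.0953 + 0.1350] / 0.3674 = 0.6268 which rounds to 0.63
d₂ = d₁ − σ√T = 0.6268 − 0.3674 = 0.2594 which rounds to 0.26
exp(−rT) = exp(−0.045·1.5) = 0.9347
P = 300·0.9347·N(-0.26) − 330·N(-0.63) = 300·0.9347·0.3974 − 330·0.2643 = 111.4349 − 87.2190 = 24.2159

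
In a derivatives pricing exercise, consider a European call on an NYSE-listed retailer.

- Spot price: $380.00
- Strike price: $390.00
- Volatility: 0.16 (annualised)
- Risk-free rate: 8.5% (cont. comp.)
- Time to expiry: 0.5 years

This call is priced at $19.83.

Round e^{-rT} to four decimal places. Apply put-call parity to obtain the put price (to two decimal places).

$13.61

exp(−rT) = exp(−0.085·0.5) = 0.9584
Put-call parity: C − P = S − K·e^(−rT) = 380 − 390·0.9584 = 380 − 373.7760 = 6.2240
P = C − (C − P) = 19.83 − (6.2240) = 13.6060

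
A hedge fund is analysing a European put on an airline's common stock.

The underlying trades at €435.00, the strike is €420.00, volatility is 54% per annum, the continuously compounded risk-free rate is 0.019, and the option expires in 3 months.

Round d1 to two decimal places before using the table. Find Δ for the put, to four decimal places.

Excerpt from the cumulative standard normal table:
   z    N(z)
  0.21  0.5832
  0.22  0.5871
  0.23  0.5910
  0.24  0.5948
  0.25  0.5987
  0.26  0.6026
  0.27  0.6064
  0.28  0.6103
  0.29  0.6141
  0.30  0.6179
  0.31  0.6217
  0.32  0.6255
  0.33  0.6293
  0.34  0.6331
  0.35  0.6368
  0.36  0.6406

-0.3897

T = 0.25;  σ√T = 0.2700
d₁ = [ln(435/420) + (0.019 + 0.54²/2)·0.25] / 0.2700 = [0.0351 + 0.0412] / 0.2700 = 0.2826 ⇒ 0.28
N(d₁) = N(0.28) = 0.6103
Δ_put = N(d₁) − 1 = 0.6103 − 1 = -0.3897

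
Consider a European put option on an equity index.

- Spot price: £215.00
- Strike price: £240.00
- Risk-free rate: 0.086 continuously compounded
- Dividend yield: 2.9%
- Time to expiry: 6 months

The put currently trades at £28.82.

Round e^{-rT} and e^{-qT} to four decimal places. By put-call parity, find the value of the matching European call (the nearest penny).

exp(−qT) = exp(−0.029·0.5) = 0.9856;  exp(−rT) = exp(−0.086·0.5) = 0.9579
Put-call parity: C − P = S·e^(−qT) − K·e^(−rT) = 215·0.9856 − 240·0.9579 = 211.9040 − 229.8960 = -17.9920
C = P + (C − P) = 28.82 + (-17.9920) = 10.8280

£10.83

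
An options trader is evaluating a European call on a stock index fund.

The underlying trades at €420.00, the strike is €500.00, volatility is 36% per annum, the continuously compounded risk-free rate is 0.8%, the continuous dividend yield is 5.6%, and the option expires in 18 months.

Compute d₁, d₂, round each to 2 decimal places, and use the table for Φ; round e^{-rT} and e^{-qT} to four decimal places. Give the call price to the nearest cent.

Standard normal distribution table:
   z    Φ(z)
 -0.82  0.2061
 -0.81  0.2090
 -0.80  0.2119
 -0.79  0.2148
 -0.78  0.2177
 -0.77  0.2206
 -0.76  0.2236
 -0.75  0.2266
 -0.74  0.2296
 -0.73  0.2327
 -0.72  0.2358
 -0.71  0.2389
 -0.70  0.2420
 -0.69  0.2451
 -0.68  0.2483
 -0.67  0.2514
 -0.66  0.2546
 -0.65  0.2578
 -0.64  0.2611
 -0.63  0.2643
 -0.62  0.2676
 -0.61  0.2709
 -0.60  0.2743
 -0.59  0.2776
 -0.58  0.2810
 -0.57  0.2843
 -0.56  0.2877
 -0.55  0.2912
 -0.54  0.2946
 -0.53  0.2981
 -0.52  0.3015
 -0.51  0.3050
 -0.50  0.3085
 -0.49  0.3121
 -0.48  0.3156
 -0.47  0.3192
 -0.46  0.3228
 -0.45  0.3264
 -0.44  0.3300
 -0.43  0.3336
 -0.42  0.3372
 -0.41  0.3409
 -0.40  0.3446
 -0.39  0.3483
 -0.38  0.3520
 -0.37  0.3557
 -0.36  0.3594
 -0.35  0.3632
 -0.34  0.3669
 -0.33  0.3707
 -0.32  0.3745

€34.12

σ√T = 0.36·√1.5 = 0.4409
d₁ = [ln(420/500) + (0.008 − 0.056 + 0.36²/2)·1.5] / 0.4409 = [-0.1744 + 0.0252] / 0.4409 = -0.3383 → -0.34
d₂ = d₁ − σ√T = -0.3383 − 0.4409 = -0.7792 → -0.78
e^(−qT) = e^(−0.056·1.5) = 0.9194;  e^(−rT) = e^(−0.008·1.5) = 0.9881
C = 420·0.9194·N(-0.34) − 500·0.9881·N(-0.78) = 420·0.9194·0.3669 − 500·0.9881·0.2177 = 141.6777 − 107.5547 = 34.1230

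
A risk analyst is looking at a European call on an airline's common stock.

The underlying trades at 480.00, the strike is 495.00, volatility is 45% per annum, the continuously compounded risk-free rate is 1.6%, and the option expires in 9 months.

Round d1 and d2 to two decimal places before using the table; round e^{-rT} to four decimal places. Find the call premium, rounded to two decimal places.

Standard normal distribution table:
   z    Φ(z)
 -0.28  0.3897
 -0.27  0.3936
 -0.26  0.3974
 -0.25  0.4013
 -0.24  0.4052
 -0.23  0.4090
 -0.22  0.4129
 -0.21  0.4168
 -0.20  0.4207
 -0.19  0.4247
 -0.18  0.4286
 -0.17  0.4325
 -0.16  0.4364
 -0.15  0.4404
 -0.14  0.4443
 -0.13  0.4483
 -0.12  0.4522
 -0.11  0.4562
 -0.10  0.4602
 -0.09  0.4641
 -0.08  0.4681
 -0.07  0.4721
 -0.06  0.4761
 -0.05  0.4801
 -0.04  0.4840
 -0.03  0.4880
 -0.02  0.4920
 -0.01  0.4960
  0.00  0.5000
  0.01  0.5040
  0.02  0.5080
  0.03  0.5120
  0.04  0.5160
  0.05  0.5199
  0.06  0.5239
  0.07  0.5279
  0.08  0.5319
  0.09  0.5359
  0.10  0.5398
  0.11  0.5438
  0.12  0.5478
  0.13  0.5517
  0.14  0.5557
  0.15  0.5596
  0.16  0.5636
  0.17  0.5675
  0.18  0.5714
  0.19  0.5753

70.42

σ√T = 0.45 × 0.8660 = 0.3897
d₁ = [ln(480/495) + (0.016 + 0.45²/2)·0.75] / 0.3897 = [-0.0308 + 0.0879] / 0.3897 = 0.1467 which rounds to 0.15
d₂ = d₁ − σ√T = 0.1467 − 0.3897 = -0.2430 which rounds to -0.24
exp(−rT) = exp(−0.016·0.75) = 0.9881
N(d₁) = N(0.15) = 0.5596;  N(d₂) = N(-0.24) = 0.4052
C = 480·0.5596 − 495·0.9881·0.4052 = 268.6080 − 198.1872 = 70.4208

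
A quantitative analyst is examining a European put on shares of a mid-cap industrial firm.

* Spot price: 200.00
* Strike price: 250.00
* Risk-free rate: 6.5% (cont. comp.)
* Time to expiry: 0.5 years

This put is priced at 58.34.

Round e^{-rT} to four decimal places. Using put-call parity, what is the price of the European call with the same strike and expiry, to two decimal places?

16.34

e^(−rT) = e^(−0.065·0.5) = 0.9680
Put-call parity: C − P = S − K·e^(−rT) = 200 − 250·0.9680 = 200 − 242.0000 = -42.0000
C = P + (C − P) = 58.34 + (-42.0000) = 16.3400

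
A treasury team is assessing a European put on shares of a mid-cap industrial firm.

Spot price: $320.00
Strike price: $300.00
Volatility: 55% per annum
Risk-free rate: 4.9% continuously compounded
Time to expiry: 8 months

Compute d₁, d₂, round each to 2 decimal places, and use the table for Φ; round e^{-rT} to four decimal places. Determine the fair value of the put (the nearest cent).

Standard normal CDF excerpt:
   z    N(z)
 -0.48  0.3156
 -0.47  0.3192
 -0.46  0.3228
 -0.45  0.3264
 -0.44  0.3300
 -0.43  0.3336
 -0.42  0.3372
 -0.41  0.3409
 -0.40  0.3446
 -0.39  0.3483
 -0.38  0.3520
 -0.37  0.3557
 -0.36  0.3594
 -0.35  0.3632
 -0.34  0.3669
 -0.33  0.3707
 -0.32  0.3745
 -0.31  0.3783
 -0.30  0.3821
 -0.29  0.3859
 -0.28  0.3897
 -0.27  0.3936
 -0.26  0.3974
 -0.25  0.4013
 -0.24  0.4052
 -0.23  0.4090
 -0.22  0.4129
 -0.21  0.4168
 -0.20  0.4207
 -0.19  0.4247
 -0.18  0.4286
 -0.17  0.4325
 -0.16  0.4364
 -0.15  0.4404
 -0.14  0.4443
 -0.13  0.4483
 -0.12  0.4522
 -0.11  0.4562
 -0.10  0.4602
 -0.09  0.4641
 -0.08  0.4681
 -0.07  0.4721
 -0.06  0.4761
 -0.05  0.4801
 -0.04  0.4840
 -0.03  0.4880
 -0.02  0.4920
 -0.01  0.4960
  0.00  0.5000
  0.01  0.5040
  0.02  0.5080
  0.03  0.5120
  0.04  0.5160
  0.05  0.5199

σ√T = 0.55·√0.6667 = 0.4491
d₁ = [ln(320/300) + (0.049 + ½·0.55²)·0.6667] / (σ√T) = (0.0645 + 0.1335) / 0.4491 = 0.4410 which rounds to 0.44
d₂ = 0.4410 − 0.4491 = -0.0081 which rounds to -0.01
e^(−rT) = e^(−0.049·0.6667) = 0.9679
N(−d₂) = N(0.01) = 0.5040;  N(−d₁) = N(-0.44) = 0.3300
P = 300·0.9679·0.5040 − 320·0.3300 = 146.3465 − 105.6000 = 40.7465

$40.75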